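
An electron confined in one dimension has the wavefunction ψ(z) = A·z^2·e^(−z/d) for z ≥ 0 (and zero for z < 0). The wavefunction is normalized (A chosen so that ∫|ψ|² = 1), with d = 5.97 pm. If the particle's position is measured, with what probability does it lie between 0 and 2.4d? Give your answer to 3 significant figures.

P ≈ 0.524

|ψ|² is the probability density, so P = ∫_{0}^{2.4d} |ψ|² dz.
The normalization integral ∫|ψ|²dz over the whole domain equals 3·d^5/4·A², and A² cancels in the ratio.
Let u = z/d; then A² and the length scale cancel, so P = ∫_{0}^{2.4} u^4·e^(-2·u) du ÷ ∫_{0}^{∞} u^4·e^(-2·u) du.
Using ∫ u^4·e^(-2·u) du = -(u^4/2 + u^3 + 3·u^2/2 + 3·u/2 + 3/4)·e^(-2·u), the numerator is ≈ 0.39281 and the denominator is 3/4.
This works out to P = 0.5237.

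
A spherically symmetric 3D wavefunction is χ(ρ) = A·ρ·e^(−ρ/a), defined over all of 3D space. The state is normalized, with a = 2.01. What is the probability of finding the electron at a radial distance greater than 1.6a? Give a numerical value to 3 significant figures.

Integrate the radial probability density 4πρ²|χ|² over ρ > 1.6a.
The full normalization integral is A²·[3·π·a^5] = 1, fixing A².
In terms of u = ρ/a (A², 4π and the length scale all cancel between numerator and denominator), P = [∫_{1.6}^{∞} u^4·e^(-2·u) du] / [∫_{0}^{∞} u^4·e^(-2·u) du].
An antiderivative of u^4·e^(-2·u) is -(u^4/2 + u^3 + 3·u^2/2 + 3·u/2 + 3/4)·e^(-2·u); evaluating from 1.6 to ∞ gives ≈ 0.58546, while the full integral is 3/4.
Taking the ratio yields P = 0.7806.

P ≈ 0.781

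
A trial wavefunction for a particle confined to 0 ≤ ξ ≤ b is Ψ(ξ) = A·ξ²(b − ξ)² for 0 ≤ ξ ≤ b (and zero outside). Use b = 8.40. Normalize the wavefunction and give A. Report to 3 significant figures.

Require ∫ |Ψ|² dξ = 1 over the whole domain.
Expanding the polynomial and integrating term by term, with Ψ = A·ξ²(b − ξ)², the integral evaluates to A²·[b^9/630].
So A² = (b^9/630)^(−1).
Substituting b = 8.40 gives A² = 0.000003026, so A = 0.001739.

A ≈ 0.00174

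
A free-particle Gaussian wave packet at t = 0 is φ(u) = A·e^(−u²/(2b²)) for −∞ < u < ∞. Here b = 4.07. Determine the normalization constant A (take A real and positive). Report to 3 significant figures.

Require ∫ |φ|² du = 1 over the whole domain.
Differentiating ∫e^(−αu²) du = √(π/α) under α to get the higher moments, the integral (without the A² prefactor) comes out to √(π)·b.
Hence A² = 1/[√(π)·b].
Plugging in b = 4.07 yields A = 0.3723.

A ≈ 0.372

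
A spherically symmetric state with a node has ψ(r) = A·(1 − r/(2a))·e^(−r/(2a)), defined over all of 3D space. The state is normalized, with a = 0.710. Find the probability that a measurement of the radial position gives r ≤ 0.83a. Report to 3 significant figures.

P ≈ 0.0260

With dV = 4πr²dr, the probability is ∫|ψ|² dV over r ≤ 0.83a.
The full normalization integral is A²·[8·π·a^3] = 1, fixing A².
In terms of u = r/a (A², 4π and the length scale all cancel between numerator and denominator), P = [∫_{0}^{0.83} u^2·(1 - u/2)^2·e^(-u) du] / [∫_{0}^{∞} u^2·(1 - u/2)^2·e^(-u) du].
An antiderivative of u^2·(1 - u/2)^2·e^(-u) is -(u^4/4 + u^2 + 2·u + 2)·e^(-u); evaluating from 0 to 0.83 gives ≈ 0.051930, while the full integral is 2.
The region integral divided by the full integral gives P = 0.02596.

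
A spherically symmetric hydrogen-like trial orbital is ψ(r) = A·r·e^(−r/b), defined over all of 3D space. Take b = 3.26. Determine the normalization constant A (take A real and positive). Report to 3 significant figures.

A ≈ 0.0170

Require ∫ |ψ|² 4πr² dr = 1 over the whole domain.
The angular integral contributes 4π, leaving ∫₀^∞ r²|ψ|² dr.
With ψ = A·r·e^(−r/b), the integral evaluates to A²·[3·π·b^5].
Setting this equal to 1 gives A² = 1/(3·π·b^5).
Substituting b = 3.26 gives A² = 0.0002882, so A = 0.01698.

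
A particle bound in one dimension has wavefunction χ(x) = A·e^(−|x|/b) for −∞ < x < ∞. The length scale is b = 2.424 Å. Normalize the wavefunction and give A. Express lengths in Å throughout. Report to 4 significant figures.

A ≈ 0.6423 Å^(-1/2)

Require ∫ |χ|² dx = 1 over the whole domain.
Carrying out the integral gives A² · b.
With b = 2.424: A² = 0.41254 and A = 0.64229.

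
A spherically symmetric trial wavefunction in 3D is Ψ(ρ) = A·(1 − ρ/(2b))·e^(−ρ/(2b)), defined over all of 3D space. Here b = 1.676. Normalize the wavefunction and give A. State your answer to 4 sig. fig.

Require ∫ |Ψ|² 4πρ² dρ = 1 over the whole domain.
The angular integral contributes 4π, leaving ∫₀^∞ ρ²|Ψ|² dρ.
The integral (without the A² prefactor) comes out to 8·π·b^3.
Hence A² = 1/[8·π·b^3].
With b = 1.676: A² = 0.0084516 and A = 0.091932.

A ≈ 0.09193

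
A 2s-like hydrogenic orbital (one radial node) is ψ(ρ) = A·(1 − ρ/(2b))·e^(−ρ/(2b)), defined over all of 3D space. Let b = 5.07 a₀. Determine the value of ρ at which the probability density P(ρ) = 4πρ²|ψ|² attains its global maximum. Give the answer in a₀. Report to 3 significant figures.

The maximum of P(ρ) = 4πρ²|ψ|² occurs where its derivative vanishes.
This gives ρ = b·(√(5) + 3).
With b = 5.07, the most probable radial distance is 26.55 a₀.

ρ ≈ 26.5 a₀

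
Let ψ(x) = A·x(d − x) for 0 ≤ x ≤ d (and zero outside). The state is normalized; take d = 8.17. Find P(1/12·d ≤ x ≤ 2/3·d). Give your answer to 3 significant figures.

P = ∫_{1/12·d}^{2/3·d} |ψ(x)|² dx.
With A² fixed by ∫|ψ|² = 1, i.e. A² = (d^5/30)^(−1), substitute and integrate.
Let u = x/d; then A² and the length scale cancel, so P = ∫_{1/12}^{2/3} u^2·(1 - u)^2 du ÷ ∫_{0}^{1} u^2·(1 - u)^2 du.
An antiderivative of u^2·(1 - u)^2 is u^3·(6·u^2 - 15·u + 10)/30; evaluating from 1/12 to 2/3 gives ≈ 0.026168, while the full integral is 1/30.
Taking the ratio, P = 0.7850.

P ≈ 0.785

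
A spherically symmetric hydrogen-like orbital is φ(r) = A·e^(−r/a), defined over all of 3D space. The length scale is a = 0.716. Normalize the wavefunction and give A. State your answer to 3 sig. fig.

A ≈ 0.931

The normalization condition is ∫|φ|² 4πr² dr = 1 from 0 to ∞.
In 3D with spherical symmetry the volume element is 4πr² dr.
∫|φ|² 4πr² dr = A²·(π·a^3).
With a = 0.716: A² = 0.8672 and A = 0.9312.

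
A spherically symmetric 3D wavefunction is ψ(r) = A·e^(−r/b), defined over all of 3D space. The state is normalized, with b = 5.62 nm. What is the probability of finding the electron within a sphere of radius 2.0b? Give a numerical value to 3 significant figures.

P ≈ 0.762

Integrate the radial probability density 4πr²|ψ|² over r ≤ 2.0b.
Normalization gives A² = 1/(π·b^3).
Substituting u = r/b, A², 4π and the length scale all cancel in the ratio: P = ∫_{0}^{2.0} u^2·e^(-2·u) du / ∫_{0}^{∞} u^2·e^(-2·u) du.
Using ∫ u^2·e^(-2·u) du = -(2·u^2 + 2·u + 1)·e^(-2·u)/4, the numerator is 1/4 - 13·e^(-4)/4 and the denominator is 1/4.
This evaluates to P = 0.7619.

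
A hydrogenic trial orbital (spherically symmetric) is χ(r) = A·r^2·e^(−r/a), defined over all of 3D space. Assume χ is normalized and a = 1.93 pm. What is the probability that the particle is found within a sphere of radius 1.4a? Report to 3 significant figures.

P ≈ 0.0244

Integrate the radial probability density 4πr²|χ|² over r ≤ 1.4a.
Normalization gives A² = 1/(45·π·a^7/2).
Let u = r/a; then A², 4π and the length scale all cancel, so P = ∫_{0}^{1.4} u^6·e^(-2·u) du ÷ ∫_{0}^{∞} u^6·e^(-2·u) du.
Using ∫ u^6·e^(-2·u) du = -(4·u^6 + 12·u^5 + 30·u^4 + 60·u^3 + 90·u^2 + 90·u + 45)·e^(-2·u)/8, the numerator is ≈ 0.13731 and the denominator is 45/8.
This evaluates to P = 0.02441.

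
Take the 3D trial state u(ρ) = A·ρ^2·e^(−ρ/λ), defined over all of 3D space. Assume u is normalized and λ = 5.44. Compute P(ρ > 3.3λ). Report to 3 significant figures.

P ≈ 0.511

Integrate the radial probability density 4πρ²|u|² over ρ > 3.3λ.
The full normalization integral is A²·[45·π·λ^7/2] = 1, fixing A².
Substituting t = ρ/λ, A², 4π and the length scale all cancel in the ratio: P = ∫_{3.3}^{∞} t^6·e^(-2·t) dt / ∫_{0}^{∞} t^6·e^(-2·t) dt.
An antiderivative of t^6·e^(-2·t) is -(4·t^6 + 12·t^5 + 30·t^4 + 60·t^3 + 90·t^2 + 90·t + 45)·e^(-2·t)/8; evaluating from 3.3 to ∞ gives ≈ 2.8735, while the full integral is 45/8.
Taking the ratio yields P = 0.5108.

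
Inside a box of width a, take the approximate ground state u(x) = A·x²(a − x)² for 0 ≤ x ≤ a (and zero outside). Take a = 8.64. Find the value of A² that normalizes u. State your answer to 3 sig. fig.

Require ∫ |u|² dx = 1 over the whole domain.
∫|u|² dx = A²·(a^9/630).
Setting this equal to 1 gives A² = 1/(a^9/630).
Substituting a = 8.64 gives A² = 0.000002348, so A = 0.001532.

A^2 ≈ 0.00000235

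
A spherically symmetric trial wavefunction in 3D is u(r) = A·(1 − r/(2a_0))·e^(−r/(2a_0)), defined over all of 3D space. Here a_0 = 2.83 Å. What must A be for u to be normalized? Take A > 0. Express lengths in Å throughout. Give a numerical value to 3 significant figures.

Require ∫ |u|² 4πr² dr = 1 over the whole domain.
The angular integral contributes 4π, leaving ∫₀^∞ r²|u|² dr.
With ∫₀^∞ r^4 e^(−αr) dr = 4!/α^5, with u = A·(1 − r/(2a_0))·e^(−r/(2a_0)), the integral evaluates to A²·[8·π·a_0^3].
Plugging in a_0 = 2.83 yields A = 0.04190.

A ≈ 0.0419 Å^(-3/2)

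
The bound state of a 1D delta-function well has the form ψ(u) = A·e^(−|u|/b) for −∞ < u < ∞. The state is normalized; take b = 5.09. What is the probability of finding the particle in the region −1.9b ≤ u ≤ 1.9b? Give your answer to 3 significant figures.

P ≈ 0.978

P = ∫_{−1.9b}^{1.9b} |ψ(u)|² du.
Since A² = 1/(b), this is the region integral divided by the full normalization integral.
By symmetry take twice the u ≥ 0 contribution in numerator and denominator; the 2's cancel. Substituting t = u/b, A² and the length scale cancel in the ratio: P = ∫_{0}^{1.9} e^(-2·t) dt / ∫_{0}^{∞} e^(-2·t) dt.
Using ∫ e^(-2·t) dt = -e^(-2·t)/2, the numerator is 1/2 - e^(-19/5)/2 and the denominator is 1/2.
This works out to P = 0.9776.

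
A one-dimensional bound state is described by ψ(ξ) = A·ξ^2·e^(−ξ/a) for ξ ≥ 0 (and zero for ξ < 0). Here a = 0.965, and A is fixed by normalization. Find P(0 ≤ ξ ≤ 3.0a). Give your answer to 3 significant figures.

The probability is P = ∫ |ψ|² dξ over [0, 3.0a].
With A² fixed by ∫|ψ|² = 1, i.e. A² = (3·a^5/4)^(−1), substitute and integrate.
Let u = ξ/a; then A² and the length scale cancel, so P = ∫_{0}^{3.0} u^4·e^(-2·u) du ÷ ∫_{0}^{∞} u^4·e^(-2·u) du.
An antiderivative of u^4·e^(-2·u) is -(u^4/2 + u^3 + 3·u^2/2 + 3·u/2 + 3/4)·e^(-2·u); evaluating from 0 to 3.0 gives 3/4 - 345·e^(-6)/4, while the full integral is 3/4.
This works out to P = 0.7149.

P ≈ 0.715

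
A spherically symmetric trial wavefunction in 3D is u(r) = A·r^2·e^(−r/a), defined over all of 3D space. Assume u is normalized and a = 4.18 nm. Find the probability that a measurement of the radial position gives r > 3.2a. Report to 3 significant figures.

P ≈ 0.542

P = ∫ |u|² 4πr² dr over r > 3.2a.
The full normalization integral is A²·[45·π·a^7/2] = 1, fixing A².
Let t = r/a; then A², 4π and the length scale all cancel, so P = ∫_{3.2}^{∞} t^6·e^(-2·t) dt ÷ ∫_{0}^{∞} t^6·e^(-2·t) dt.
An antiderivative of t^6·e^(-2·t) is -(4·t^6 + 12·t^5 + 30·t^4 + 60·t^3 + 90·t^2 + 90·t + 45)·e^(-2·t)/8; evaluating from 3.2 to ∞ gives ≈ 3.0506, while the full integral is 45/8.
This evaluates to P = 0.5423.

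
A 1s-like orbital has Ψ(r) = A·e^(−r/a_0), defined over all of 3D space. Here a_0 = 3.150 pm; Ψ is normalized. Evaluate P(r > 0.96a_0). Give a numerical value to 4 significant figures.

P ≈ 0.6983

Integrate the radial probability density 4πr²|Ψ|² over r > 0.96a_0.
Normalization gives A² = 1/(π·a_0^3).
Substituting u = r/a_0, A², 4π and the length scale all cancel in the ratio: P = ∫_{0.96}^{∞} u^2·e^(-2·u) du / ∫_{0}^{∞} u^2·e^(-2·u) du.
Using ∫ u^2·e^(-2·u) du = -(2·u^2 + 2·u + 1)·e^(-2·u)/4, the numerator is 2977·e^(-48/25)/2500 and the denominator is 1/4.
This evaluates to P = 0.69832.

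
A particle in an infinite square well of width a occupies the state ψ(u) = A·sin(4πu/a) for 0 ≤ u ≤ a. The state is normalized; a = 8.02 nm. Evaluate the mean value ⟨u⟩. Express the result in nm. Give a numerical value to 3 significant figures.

⟨u⟩ = ∫ u |ψ|² du over the full domain.
The ratio of the moment integral to the normalization integral gives ⟨u⟩ = a/2.
Putting a = 8.02 gives 4.010.

⟨u⟩ ≈ 4.01 nm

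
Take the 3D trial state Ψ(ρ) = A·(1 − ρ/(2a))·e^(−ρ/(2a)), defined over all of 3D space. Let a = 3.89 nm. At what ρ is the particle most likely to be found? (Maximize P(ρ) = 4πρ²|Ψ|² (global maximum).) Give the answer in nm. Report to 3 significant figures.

The maximum of P(ρ) = 4πρ²|Ψ|² occurs where its derivative vanishes.
Solving yields ρ = a·(√(5) + 3).
With a = 3.89, the most probable radial distance is 20.37 nm.

ρ ≈ 20.4 nm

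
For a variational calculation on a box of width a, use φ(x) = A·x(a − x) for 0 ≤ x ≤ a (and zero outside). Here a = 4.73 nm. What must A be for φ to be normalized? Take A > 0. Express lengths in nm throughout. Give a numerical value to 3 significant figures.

A ≈ 0.113 nm^(-5/2)

We need A² ∫|f|² dx = 1, taking the integral from 0 to a.
Expanding the polynomial and integrating term by term, ∫|φ|² dx = A²·(a^5/30).
Plugging in a = 4.73 yields A = 0.1126.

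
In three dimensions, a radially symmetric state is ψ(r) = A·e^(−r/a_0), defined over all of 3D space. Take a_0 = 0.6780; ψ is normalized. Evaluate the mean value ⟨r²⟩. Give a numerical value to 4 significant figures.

⟨r^2⟩ ≈ 1.379

⟨r²⟩ = ∫ r^2 |ψ|² 4πr² dr over the full domain.
Using ∫₀^∞ rⁿ e^(−αr) dr = n!/αⁿ⁺¹, the ratio of the moment integral to the normalization integral gives ⟨r²⟩ = 3·a_0^2.
With a_0 = 0.6780, ⟨r^2⟩ = 1.3791.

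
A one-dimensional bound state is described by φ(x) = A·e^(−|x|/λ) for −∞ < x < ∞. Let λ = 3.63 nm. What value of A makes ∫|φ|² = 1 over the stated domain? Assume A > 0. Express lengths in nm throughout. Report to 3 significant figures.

A ≈ 0.525 nm^(-1/2)

Require ∫ |φ|² dx = 1 over the whole domain.
Recall ∫₀^∞ x^m e^(−x/β) dx = m!·β^(m+1), the integral (without the A² prefactor) comes out to λ.
Hence A² = 1/[λ].
Substituting λ = 3.63 gives A² = 0.2755, so A = 0.5249.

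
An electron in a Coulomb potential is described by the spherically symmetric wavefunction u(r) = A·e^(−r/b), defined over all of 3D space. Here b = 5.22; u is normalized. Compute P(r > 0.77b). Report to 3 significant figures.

Integrate the radial probability density 4πr²|u|² over r > 0.77b.
Normalization gives A² = 1/(π·b^3).
Let t = r/b; then A², 4π and the length scale all cancel, so P = ∫_{0.77}^{∞} t^2·e^(-2·t) dt ÷ ∫_{0}^{∞} t^2·e^(-2·t) dt.
An antiderivative of t^2·e^(-2·t) is -(2·t^2 + 2·t + 1)·e^(-2·t)/4; evaluating from 0.77 to ∞ gives ≈ 0.19969, while the full integral is 1/4.
Taking the ratio yields P = 0.7987.

P ≈ 0.799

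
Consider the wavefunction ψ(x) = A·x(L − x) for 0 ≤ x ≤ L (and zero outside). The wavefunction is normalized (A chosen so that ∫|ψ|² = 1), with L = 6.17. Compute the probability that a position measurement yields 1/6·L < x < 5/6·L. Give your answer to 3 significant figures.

P = ∫_{1/6·L}^{5/6·L} |ψ(x)|² dx.
Since A² = 1/(L^5/30), this is the region integral divided by the full normalization integral.
Substituting u = x/L, A² and the length scale cancel in the ratio: P = ∫_{1/6}^{5/6} u^2·(1 - u)^2 du / ∫_{0}^{1} u^2·(1 - u)^2 du.
With ∫ u^2·(1 - u)^2 du = u^3·(6·u^2 - 15·u + 10)/30 + C, the region integral is 301/9720 and the full one is 1/30.
The result is P = 301/324.

P ≈ 0.929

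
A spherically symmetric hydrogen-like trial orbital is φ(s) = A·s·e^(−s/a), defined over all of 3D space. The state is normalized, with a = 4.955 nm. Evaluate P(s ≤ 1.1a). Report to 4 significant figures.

P ≈ 0.07250

Integrate the radial probability density 4πs²|φ|² over s ≤ 1.1a.
A² is fixed by ∫₀^∞ 4πs²|φ|² ds = 1, i.e. A² = (3·π·a^5)^(−1).
Substituting u = s/a, A², 4π and the length scale all cancel in the ratio: P = ∫_{0}^{1.1} u^4·e^(-2·u) du / ∫_{0}^{∞} u^4·e^(-2·u) du.
With ∫ u^4·e^(-2·u) du = -(u^4/2 + u^3 + 3·u^2/2 + 3·u/2 + 3/4)·e^(-2·u) + C, the region integral is ≈ 0.0543722 and the full one is 3/4.
The region integral divided by the full integral gives P = 0.072496.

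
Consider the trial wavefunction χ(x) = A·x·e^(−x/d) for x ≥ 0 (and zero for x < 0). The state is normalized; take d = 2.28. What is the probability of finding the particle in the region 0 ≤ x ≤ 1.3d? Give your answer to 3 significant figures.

P ≈ 0.482

The probability is P = ∫ |χ|² dx over [0, 1.3d].
The normalization integral ∫|χ|²dx over the whole domain equals d^3/4·A², and A² cancels in the ratio.
In terms of u = x/d (A² and the length scale cancel between numerator and denominator), P = [∫_{0}^{1.3} u^2·e^(-2·u) du] / [∫_{0}^{∞} u^2·e^(-2·u) du].
Using ∫ u^2·e^(-2·u) du = -(2·u^2 + 2·u + 1)·e^(-2·u)/4, the numerator is 1/4 - 349·e^(-13/5)/200 and the denominator is 1/4.
Taking the ratio, P = 0.4816.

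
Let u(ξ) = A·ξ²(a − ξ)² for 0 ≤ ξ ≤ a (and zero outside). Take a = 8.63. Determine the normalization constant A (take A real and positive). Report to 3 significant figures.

A ≈ 0.00154

Normalization requires ∫|u|² dξ = 1, integrated from 0 to a.
Expanding the polynomial and integrating term by term, the integral (without the A² prefactor) comes out to a^9/630.
Setting this equal to 1 gives A² = 1/(a^9/630).
With a = 8.63: A² = 0.000002373 and A = 0.001540.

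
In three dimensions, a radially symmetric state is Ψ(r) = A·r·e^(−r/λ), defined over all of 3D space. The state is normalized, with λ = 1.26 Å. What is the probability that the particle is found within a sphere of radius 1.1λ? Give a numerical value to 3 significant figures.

P ≈ 0.0725

P = ∫ |Ψ|² 4πr² dr over r ≤ 1.1λ.
The full normalization integral is A²·[3·π·λ^5] = 1, fixing A².
In terms of u = r/λ (A², 4π and the length scale all cancel between numerator and denominator), P = [∫_{0}^{1.1} u^4·e^(-2·u) du] / [∫_{0}^{∞} u^4·e^(-2·u) du].
With ∫ u^4·e^(-2·u) du = -(u^4/2 + u^3 + 3·u^2/2 + 3·u/2 + 3/4)·e^(-2·u) + C, the region integral is ≈ 0.054372 and the full one is 3/4.
The region integral divided by the full integral gives P = 0.07250.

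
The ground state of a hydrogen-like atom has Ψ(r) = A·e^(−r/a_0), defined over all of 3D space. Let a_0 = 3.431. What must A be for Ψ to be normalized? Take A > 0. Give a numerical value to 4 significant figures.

A ≈ 0.08878

We need A² ∫|f|² 4πr² dr = 1, taking the integral from 0 to ∞.
Using ∫₀^∞ rⁿ e^(−αr) dr = n!/αⁿ⁺¹, carrying out the integral gives A² · π·a_0^3.
So A² = (π·a_0^3)^(−1).
With a_0 = 3.431: A² = 0.0078811 and A = 0.088776.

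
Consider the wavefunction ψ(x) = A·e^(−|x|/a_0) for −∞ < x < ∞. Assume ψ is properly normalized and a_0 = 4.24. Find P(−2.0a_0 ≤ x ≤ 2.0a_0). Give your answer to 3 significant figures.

P = ∫_{−2.0a_0}^{2.0a_0} |ψ(x)|² dx.
With A² fixed by ∫|ψ|² = 1, i.e. A² = (a_0)^(−1), substitute and integrate.
By symmetry take twice the x ≥ 0 contribution in numerator and denominator; the 2's cancel. Substituting u = x/a_0, A² and the length scale cancel in the ratio: P = ∫_{0}^{2.0} e^(-2·u) du / ∫_{0}^{∞} e^(-2·u) du.
With ∫ e^(-2·u) du = -e^(-2·u)/2 + C, the region integral is 1/2 - e^(-4)/2 and the full one is 1/2.
This works out to P = 0.9817.

P ≈ 0.982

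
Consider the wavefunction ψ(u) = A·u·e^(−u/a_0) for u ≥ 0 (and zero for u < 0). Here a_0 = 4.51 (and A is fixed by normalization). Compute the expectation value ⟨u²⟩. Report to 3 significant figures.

By definition ⟨u²⟩ = ∫ u^2 |ψ(u)|² du.
Since the A² factors cancel between numerator and denominator, ⟨u²⟩ = 3·a_0^2.
Putting a_0 = 4.51 gives 61.02.

⟨u^2⟩ ≈ 61.0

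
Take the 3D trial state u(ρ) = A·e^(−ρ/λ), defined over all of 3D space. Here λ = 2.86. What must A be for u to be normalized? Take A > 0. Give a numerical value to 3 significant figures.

A ≈ 0.117

Normalization requires ∫|u|² 4πρ² dρ = 1, integrated from 0 to ∞.
∫|u|² 4πρ² dρ = A²·(π·λ^3).
With λ = 2.86: A² = 0.01361 and A = 0.1166.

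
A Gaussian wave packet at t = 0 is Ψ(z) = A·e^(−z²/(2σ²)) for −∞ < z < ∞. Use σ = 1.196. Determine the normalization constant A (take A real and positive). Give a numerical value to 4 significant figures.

We need A² ∫|f|² dz = 1, taking the integral from −∞ to ∞.
Carrying out the integral gives A² · √(π)·σ.
Substituting σ = 1.196 gives A² = 0.47173, so A = 0.68683.

A ≈ 0.6868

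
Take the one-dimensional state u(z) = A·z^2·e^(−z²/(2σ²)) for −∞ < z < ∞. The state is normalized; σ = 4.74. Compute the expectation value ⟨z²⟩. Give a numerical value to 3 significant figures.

By definition ⟨z²⟩ = ∫ z^2 |u(z)|² dz.
With ∫_{−∞}^{∞} z^(2m) e^(−αz²) dz = (2m−1)!!·√π / (2^m α^(m+1/2)), the ratio of the moment integral to the normalization integral gives ⟨z²⟩ = 5·σ^2/2.
With σ = 4.74, ⟨z^2⟩ = 56.17.

⟨z^2⟩ ≈ 56.2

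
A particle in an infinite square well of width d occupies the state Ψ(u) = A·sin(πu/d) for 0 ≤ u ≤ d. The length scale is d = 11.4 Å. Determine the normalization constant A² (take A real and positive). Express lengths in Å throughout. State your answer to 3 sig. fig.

The normalization condition is ∫|Ψ|² du = 1 from 0 to d.
Using sin²θ = (1 − cos 2θ)/2, ∫|Ψ|² du = A²·(d/2).
Setting this equal to 1 gives A² = 1/(d/2).
With d = 11.4: A² = 0.1754 and A = 0.4189.

A^2 ≈ 0.175 Å^(-1)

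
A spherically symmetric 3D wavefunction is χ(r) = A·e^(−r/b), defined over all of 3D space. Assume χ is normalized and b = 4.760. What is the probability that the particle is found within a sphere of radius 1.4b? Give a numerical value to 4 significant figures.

Integrate the radial probability density 4πr²|χ|² over r ≤ 1.4b.
A² is fixed by ∫₀^∞ 4πr²|χ|² dr = 1, i.e. A² = (π·b^3)^(−1).
Substituting u = r/b, A², 4π and the length scale all cancel in the ratio: P = ∫_{0}^{1.4} u^2·e^(-2·u) du / ∫_{0}^{∞} u^2·e^(-2·u) du.
An antiderivative of u^2·e^(-2·u) is -(2·u^2 + 2·u + 1)·e^(-2·u)/4; evaluating from 0 to 1.4 gives 1/4 - 193·e^(-14/5)/100, while the full integral is 1/4.
Taking the ratio yields P = 0.53055.

P ≈ 0.5305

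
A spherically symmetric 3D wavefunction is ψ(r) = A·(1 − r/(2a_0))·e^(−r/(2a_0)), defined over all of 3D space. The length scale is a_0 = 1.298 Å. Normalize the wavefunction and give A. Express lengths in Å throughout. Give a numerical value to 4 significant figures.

We need A² ∫|f|² 4πr² dr = 1, taking the integral from 0 to ∞.
The angular integral contributes 4π, leaving ∫₀^∞ r²|ψ|² dr.
With ∫₀^∞ r^4 e^(−αr) dr = 4!/α^5, the integral (without the A² prefactor) comes out to 8·π·a_0^3.
Hence A² = 1/[8·π·a_0^3].
Substituting a_0 = 1.298 gives A² = 0.018194, so A = 0.13489.

A ≈ 0.1349 Å^(-3/2)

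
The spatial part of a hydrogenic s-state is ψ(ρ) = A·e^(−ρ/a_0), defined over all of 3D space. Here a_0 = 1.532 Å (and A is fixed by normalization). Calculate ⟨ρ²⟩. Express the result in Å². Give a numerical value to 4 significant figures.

The expectation value is the |ψ|²-weighted average of ρ^2: ∫ ρ^2|ψ|² 4πρ² dρ.
With ∫₀^∞ ρ^4 e^(−αρ) dρ = 4!/α^5, since the A² factors cancel between numerator and denominator, ⟨ρ²⟩ = 3·a_0^2.
With a_0 = 1.532, ⟨ρ^2⟩ = 7.0411.

⟨ρ^2⟩ ≈ 7.041 Å^2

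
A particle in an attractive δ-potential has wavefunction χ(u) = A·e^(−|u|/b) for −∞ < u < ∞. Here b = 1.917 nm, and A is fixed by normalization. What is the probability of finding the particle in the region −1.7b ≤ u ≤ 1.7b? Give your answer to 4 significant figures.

The probability is P = ∫ |χ|² du over [−1.7b, 1.7b].
With A² fixed by ∫|χ|² = 1, i.e. A² = (b)^(−1), substitute and integrate.
Both integrals are even about u = 0, so only the u ≥ 0 halves are needed (the factors of 2 cancel). In terms of t = u/b (A² and the length scale cancel between numerator and denominator), P = [∫_{0}^{1.7} e^(-2·t) dt] / [∫_{0}^{∞} e^(-2·t) dt].
An antiderivative of e^(-2·t) is -e^(-2·t)/2; evaluating from 0 to 1.7 gives 1/2 - e^(-17/5)/2, while the full integral is 1/2.
Evaluating gives P = 0.96663.

P ≈ 0.9666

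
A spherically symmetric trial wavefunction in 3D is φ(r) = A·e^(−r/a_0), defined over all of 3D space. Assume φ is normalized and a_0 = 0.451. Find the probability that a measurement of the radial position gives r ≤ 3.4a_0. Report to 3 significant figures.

P ≈ 0.966

P = ∫ |φ|² 4πr² dr over r ≤ 3.4a_0.
The full normalization integral is A²·[π·a_0^3] = 1, fixing A².
Let u = r/a_0; then A², 4π and the length scale all cancel, so P = ∫_{0}^{3.4} u^2·e^(-2·u) du ÷ ∫_{0}^{∞} u^2·e^(-2·u) du.
With ∫ u^2·e^(-2·u) du = -(2·u^2 + 2·u + 1)·e^(-2·u)/4 + C, the region integral is 1/4 - 773·e^(-34/5)/100 and the full one is 1/4.
Taking the ratio yields P = 0.9656.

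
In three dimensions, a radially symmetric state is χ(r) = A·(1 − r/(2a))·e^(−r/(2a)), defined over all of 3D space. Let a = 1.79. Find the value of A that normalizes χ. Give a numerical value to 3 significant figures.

A ≈ 0.0833

Normalization requires ∫|χ|² 4πr² dr = 1, integrated from 0 to ∞.
(Spherical symmetry: dV = 4πr² dr.)
Recall ∫₀^∞ r^m e^(−r/β) dr = m!·β^(m+1), ∫|χ|² 4πr² dr = A²·(8·π·a^3).
Plugging in a = 1.79 yields A = 0.08329.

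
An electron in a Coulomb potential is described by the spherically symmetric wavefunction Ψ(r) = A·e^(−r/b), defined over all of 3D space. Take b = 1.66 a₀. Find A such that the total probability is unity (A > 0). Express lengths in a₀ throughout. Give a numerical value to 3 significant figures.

A ≈ 0.264 a₀^(-3/2)

Require ∫ |Ψ|² 4πr² dr = 1 over the whole domain.
The angular integral contributes 4π, leaving ∫₀^∞ r²|Ψ|² dr.
∫|Ψ|² 4πr² dr = A²·(π·b^3).
Setting this equal to 1 gives A² = 1/(π·b^3).
With b = 1.66: A² = 0.06959 and A = 0.2638.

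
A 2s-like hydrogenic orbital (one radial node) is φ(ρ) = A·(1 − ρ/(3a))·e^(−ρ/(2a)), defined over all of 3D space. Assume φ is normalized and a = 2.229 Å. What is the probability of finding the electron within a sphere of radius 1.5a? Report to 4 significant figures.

With dV = 4πρ²dρ, the probability is ∫|φ|² dV over ρ ≤ 1.5a.
Normalization gives A² = 1/(8·π·a^3/3).
Substituting u = ρ/a, A², 4π and the length scale all cancel in the ratio: P = ∫_{0}^{1.5} u^2·(1 - u/3)^2·e^(-u) du / ∫_{0}^{∞} u^2·(1 - u/3)^2·e^(-u) du.
An antiderivative of u^2·(1 - u/3)^2·e^(-u) is (-u^4 + 2·u^3 - 3·u^2 - 6·u - 6)·e^(-u)/9; evaluating from 0 to 1.5 gives 2/3 - 107·e^(-3/2)/48, while the full integral is 2/3.
This evaluates to P = 0.25391.

P ≈ 0.2539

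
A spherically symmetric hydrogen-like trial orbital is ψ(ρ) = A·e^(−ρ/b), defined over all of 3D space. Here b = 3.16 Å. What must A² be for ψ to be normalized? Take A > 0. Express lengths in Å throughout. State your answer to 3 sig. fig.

Require ∫ |ψ|² 4πρ² dρ = 1 over the whole domain.
Recall ∫₀^∞ ρ^m e^(−ρ/β) dρ = m!·β^(m+1), ∫|ψ|² 4πρ² dρ = A²·(π·b^3).
Setting this equal to 1 gives A² = 1/(π·b^3).
With b = 3.16: A² = 0.01009 and A = 0.1004.

A^2 ≈ 0.0101 Å^(-3)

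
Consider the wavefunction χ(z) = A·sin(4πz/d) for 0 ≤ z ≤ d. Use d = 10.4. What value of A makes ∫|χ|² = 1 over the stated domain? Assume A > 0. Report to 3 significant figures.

Require ∫ |χ|² dz = 1 over the whole domain.
With ∫₀^d sin²(nπz/d) dz = d/2, the integral (without the A² prefactor) comes out to d/2.
Plugging in d = 10.4 yields A = 0.4385.

A ≈ 0.439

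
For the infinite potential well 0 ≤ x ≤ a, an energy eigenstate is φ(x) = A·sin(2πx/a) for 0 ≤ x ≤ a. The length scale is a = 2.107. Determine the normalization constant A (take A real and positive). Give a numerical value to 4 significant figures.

Normalization requires ∫|φ|² dx = 1, integrated from 0 to a.
With φ = A·sin(2πx/a), the integral evaluates to A²·[a/2].
Hence A² = 1/[a/2].
Substituting a = 2.107 gives A² = 0.94922, so A = 0.97428.

A ≈ 0.9743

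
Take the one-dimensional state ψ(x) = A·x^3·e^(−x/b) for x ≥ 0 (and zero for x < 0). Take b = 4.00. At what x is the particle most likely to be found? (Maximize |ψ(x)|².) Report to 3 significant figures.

x ≈ 12.0

Set d/dx [|ψ(x)|²] = 0 and solve for x > 0.
Solving yields x = 3·b.
With b = 4.00, the most probable position is 12.00.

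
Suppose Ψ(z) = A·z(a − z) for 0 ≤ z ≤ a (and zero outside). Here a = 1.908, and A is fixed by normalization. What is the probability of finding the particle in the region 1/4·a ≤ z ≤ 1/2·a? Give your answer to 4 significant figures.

P = ∫_{1/4·a}^{1/2·a} |Ψ(z)|² dz.
The normalization integral ∫|Ψ|²dz over the whole domain equals a^5/30·A², and A² cancels in the ratio.
Substituting u = z/a, A² and the length scale cancel in the ratio: P = ∫_{1/4}^{1/2} u^2·(1 - u)^2 du / ∫_{0}^{1} u^2·(1 - u)^2 du.
An antiderivative of u^2·(1 - u)^2 is u^3·(6·u^2 - 15·u + 10)/30; evaluating from 1/4 to 1/2 gives ≈ 0.0132161, while the full integral is 1/30.
Evaluating gives P = 203/512.

P ≈ 0.3965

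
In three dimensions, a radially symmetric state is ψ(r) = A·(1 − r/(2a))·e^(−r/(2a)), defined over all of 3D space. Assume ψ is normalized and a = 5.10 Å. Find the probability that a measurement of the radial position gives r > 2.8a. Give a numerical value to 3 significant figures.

P ≈ 0.937

P = ∫ |ψ|² 4πr² dr over r > 2.8a.
The full normalization integral is A²·[8·π·a^3] = 1, fixing A².
Let u = r/a; then A², 4π and the length scale all cancel, so P = ∫_{2.8}^{∞} u^2·(1 - u/2)^2·e^(-u) du ÷ ∫_{0}^{∞} u^2·(1 - u/2)^2·e^(-u) du.
Using ∫ u^2·(1 - u/2)^2·e^(-u) du = -(u^4/4 + u^2 + 2·u + 2)·e^(-u), the numerator is ≈ 1.8733 and the denominator is 2.
The region integral divided by the full integral gives P = 0.9367.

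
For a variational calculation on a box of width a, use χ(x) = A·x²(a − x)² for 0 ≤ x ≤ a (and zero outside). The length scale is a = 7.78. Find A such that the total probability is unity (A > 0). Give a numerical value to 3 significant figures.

We need A² ∫|f|² dx = 1, taking the integral from 0 to a.
Expanding the polynomial and integrating term by term, the integral (without the A² prefactor) comes out to a^9/630.
Hence A² = 1/[a^9/630].
Plugging in a = 7.78 yields A = 0.002456.

A ≈ 0.00246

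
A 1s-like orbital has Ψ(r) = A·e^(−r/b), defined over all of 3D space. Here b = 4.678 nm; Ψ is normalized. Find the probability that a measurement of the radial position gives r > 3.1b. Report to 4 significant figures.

P ≈ 0.05362

Integrate the radial probability density 4πr²|Ψ|² over r > 3.1b.
The full normalization integral is A²·[π·b^3] = 1, fixing A².
Let u = r/b; then A², 4π and the length scale all cancel, so P = ∫_{3.1}^{∞} u^2·e^(-2·u) du ÷ ∫_{0}^{∞} u^2·e^(-2·u) du.
With ∫ u^2·e^(-2·u) du = -(2·u^2 + 2·u + 1)·e^(-2·u)/4 + C, the region integral is 1321·e^(-31/5)/200 and the full one is 1/4.
This evaluates to P = 0.053618.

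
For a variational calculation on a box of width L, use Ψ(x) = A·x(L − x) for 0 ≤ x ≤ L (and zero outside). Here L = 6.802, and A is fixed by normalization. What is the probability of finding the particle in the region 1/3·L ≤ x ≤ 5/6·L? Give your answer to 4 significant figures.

P ≈ 0.7546

P = ∫_{1/3·L}^{5/6·L} |Ψ(x)|² dx.
The normalization integral ∫|Ψ|²dx over the whole domain equals L^5/30·A², and A² cancels in the ratio.
In terms of u = x/L (A² and the length scale cancel between numerator and denominator), P = [∫_{1/3}^{5/6} u^2·(1 - u)^2 du] / [∫_{0}^{1} u^2·(1 - u)^2 du].
Using ∫ u^2·(1 - u)^2 du = u^3·(6·u^2 - 15·u + 10)/30, the numerator is 163/6480 and the denominator is 1/30.
This works out to P = 163/216.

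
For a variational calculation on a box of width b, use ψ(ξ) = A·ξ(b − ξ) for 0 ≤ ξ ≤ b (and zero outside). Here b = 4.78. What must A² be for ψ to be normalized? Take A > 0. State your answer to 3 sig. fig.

Require ∫ |ψ|² dξ = 1 over the whole domain.
Expanding the polynomial and integrating term by term, carrying out the integral gives A² · b^5/30.
With b = 4.78: A² = 0.01202 and A = 0.1096.

A^2 ≈ 0.0120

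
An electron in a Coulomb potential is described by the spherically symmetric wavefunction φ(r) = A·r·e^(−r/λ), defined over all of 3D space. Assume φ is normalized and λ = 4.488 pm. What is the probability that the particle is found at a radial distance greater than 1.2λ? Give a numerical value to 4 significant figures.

P ≈ 0.9041

Integrate the radial probability density 4πr²|φ|² over r > 1.2λ.
The full normalization integral is A²·[3·π·λ^5] = 1, fixing A².
Substituting u = r/λ, A², 4π and the length scale all cancel in the ratio: P = ∫_{1.2}^{∞} u^4·e^(-2·u) du / ∫_{0}^{∞} u^4·e^(-2·u) du.
With ∫ u^4·e^(-2·u) du = -(u^4/2 + u^3 + 3·u^2/2 + 3·u/2 + 3/4)·e^(-2·u) + C, the region integral is ≈ 0.678099 and the full one is 3/4.
Taking the ratio yields P = 0.90413.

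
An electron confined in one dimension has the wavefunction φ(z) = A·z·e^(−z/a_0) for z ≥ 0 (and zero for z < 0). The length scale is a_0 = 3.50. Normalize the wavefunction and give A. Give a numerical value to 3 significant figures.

Require ∫ |φ|² dz = 1 over the whole domain.
Carrying out the integral gives A² · a_0^3/4.
Hence A² = 1/[a_0^3/4].
With a_0 = 3.50: A² = 0.09329 and A = 0.3054.

A ≈ 0.305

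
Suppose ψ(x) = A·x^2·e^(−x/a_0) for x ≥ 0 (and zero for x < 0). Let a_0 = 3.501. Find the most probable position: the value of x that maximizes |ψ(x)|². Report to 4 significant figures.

Differentiate |ψ(x)|² with respect to x and set to zero.
This gives x = 2·a_0.
With a_0 = 3.501, the most probable position is 7.0020.

x ≈ 7.002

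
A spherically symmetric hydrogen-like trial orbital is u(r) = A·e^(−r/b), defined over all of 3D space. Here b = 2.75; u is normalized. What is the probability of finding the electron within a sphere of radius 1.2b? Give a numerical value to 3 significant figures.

P ≈ 0.430

P = ∫ |u|² 4πr² dr over r ≤ 1.2b.
Normalization gives A² = 1/(π·b^3).
Substituting t = r/b, A², 4π and the length scale all cancel in the ratio: P = ∫_{0}^{1.2} t^2·e^(-2·t) dt / ∫_{0}^{∞} t^2·e^(-2·t) dt.
An antiderivative of t^2·e^(-2·t) is -(2·t^2 + 2·t + 1)·e^(-2·t)/4; evaluating from 0 to 1.2 gives 1/4 - 157·e^(-12/5)/100, while the full integral is 1/4.
Taking the ratio yields P = 0.4303.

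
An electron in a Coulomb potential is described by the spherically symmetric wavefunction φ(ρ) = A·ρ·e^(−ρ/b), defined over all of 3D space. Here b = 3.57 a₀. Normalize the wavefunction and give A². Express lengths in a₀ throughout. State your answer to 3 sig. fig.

A^2 ≈ 0.000183 a₀^(-5)

Normalization requires ∫|φ|² 4πρ² dρ = 1, integrated from 0 to ∞.
Using ∫₀^∞ ρⁿ e^(−αρ) dρ = n!/αⁿ⁺¹, the integral (without the A² prefactor) comes out to 3·π·b^5.
Plugging in b = 3.57 yields A = 0.01353.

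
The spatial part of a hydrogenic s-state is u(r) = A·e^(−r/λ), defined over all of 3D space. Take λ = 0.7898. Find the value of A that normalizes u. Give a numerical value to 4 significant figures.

A ≈ 0.8038

Require ∫ |u|² 4πr² dr = 1 over the whole domain.
The integral (without the A² prefactor) comes out to π·λ^3.
Setting this equal to 1 gives A² = 1/(π·λ^3).
Substituting λ = 0.7898 gives A² = 0.64610, so A = 0.80380.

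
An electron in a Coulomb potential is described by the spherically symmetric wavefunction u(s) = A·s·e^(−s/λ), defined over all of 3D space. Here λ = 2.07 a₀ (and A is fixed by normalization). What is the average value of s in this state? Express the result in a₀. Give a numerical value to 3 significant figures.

⟨s⟩ ≈ 5.18 a₀

⟨s⟩ = ∫ s |u|² 4πs² ds over the full domain.
The ratio of the moment integral to the normalization integral gives ⟨s⟩ = 5·λ/2.
Putting λ = 2.07 gives 5.175.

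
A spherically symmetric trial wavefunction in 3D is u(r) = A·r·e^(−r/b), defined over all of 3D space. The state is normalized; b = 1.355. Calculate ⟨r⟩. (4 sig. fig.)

By definition ⟨r⟩ = ∫ r |u(r)|² 4πr² dr.
Evaluating both integrals, ⟨r⟩ = 5·b/2.
With b = 1.355, ⟨r⟩ = 3.3875.

⟨r⟩ ≈ 3.388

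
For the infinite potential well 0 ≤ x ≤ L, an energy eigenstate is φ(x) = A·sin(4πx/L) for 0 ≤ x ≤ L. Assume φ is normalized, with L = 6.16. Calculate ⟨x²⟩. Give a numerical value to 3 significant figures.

The expectation value is the |φ|²-weighted average of x^2: ∫ x^2|φ|² dx.
With ∫₀^L sin²(nπx/L) dx = L/2, evaluating both integrals, ⟨x²⟩ = -L^2/(32·π^2) + L^2/3.
Putting L = 6.16 gives 12.53.

⟨x^2⟩ ≈ 12.5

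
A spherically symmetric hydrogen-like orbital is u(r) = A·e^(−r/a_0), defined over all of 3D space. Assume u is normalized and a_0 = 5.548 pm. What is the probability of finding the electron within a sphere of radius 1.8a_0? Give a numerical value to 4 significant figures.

P = ∫ |u|² 4πr² dr over r ≤ 1.8a_0.
Normalization gives A² = 1/(π·a_0^3).
In terms of t = r/a_0 (A², 4π and the length scale all cancel between numerator and denominator), P = [∫_{0}^{1.8} t^2·e^(-2·t) dt] / [∫_{0}^{∞} t^2·e^(-2·t) dt].
An antiderivative of t^2·e^(-2·t) is -(2·t^2 + 2·t + 1)·e^(-2·t)/4; evaluating from 0 to 1.8 gives 1/4 - 277·e^(-18/5)/100, while the full integral is 1/4.
The region integral divided by the full integral gives P = 0.69725.

P ≈ 0.6973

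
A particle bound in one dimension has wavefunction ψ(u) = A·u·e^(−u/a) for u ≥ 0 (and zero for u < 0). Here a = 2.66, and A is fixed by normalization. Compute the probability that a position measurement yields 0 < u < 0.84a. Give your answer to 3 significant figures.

The probability is P = ∫ |ψ|² du over [0, 0.84a].
With A² fixed by ∫|ψ|² = 1, i.e. A² = (a^3/4)^(−1), substitute and integrate.
Let t = u/a; then A² and the length scale cancel, so P = ∫_{0}^{0.84} t^2·e^(-2·t) dt ÷ ∫_{0}^{∞} t^2·e^(-2·t) dt.
With ∫ t^2·e^(-2·t) dt = -(2·t^2 + 2·t + 1)·e^(-2·t)/4 + C, the region integral is 1/4 - 2557·e^(-42/25)/2500 and the full one is 1/4.
The result is P = 0.2375.

P ≈ 0.238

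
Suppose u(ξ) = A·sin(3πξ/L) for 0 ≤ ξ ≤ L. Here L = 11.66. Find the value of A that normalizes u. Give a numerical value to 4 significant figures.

The normalization condition is ∫|u|² dξ = 1 from 0 to L.
With ∫₀^L sin²(nπξ/L) dξ = L/2, carrying out the integral gives A² · L/2.
Hence A² = 1/[L/2].
Plugging in L = 11.66 yields A = 0.41416.

A ≈ 0.4142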